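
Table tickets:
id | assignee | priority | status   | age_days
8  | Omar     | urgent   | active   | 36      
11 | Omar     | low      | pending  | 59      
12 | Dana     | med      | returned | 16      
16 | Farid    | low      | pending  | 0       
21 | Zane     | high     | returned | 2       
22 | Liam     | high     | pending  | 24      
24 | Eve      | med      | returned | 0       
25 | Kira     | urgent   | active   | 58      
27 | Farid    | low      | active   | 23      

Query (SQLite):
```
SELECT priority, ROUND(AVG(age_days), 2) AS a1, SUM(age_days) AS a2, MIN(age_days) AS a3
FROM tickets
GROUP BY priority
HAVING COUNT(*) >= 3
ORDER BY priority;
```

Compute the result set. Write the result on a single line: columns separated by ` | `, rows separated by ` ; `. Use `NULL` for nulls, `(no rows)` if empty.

low | 27.33 | 82 | 0

Group tickets by priority.
Per group compute: ROUND(AVG(age_days), 2), SUM(age_days), MIN(age_days).
HAVING: drop groups with fewer than 3 rows.
  high: ids {21, 22} → ROUND(AVG(age_days), 2)=13, SUM(age_days)=26, MIN(age_days)=2
  low: ids {11, 16, 27} → ROUND(AVG(age_days), 2)=27.33, SUM(age_days)=82, MIN(age_days)=0
  med: ids {12, 24} → ROUND(AVG(age_days), 2)=8, SUM(age_days)=16, MIN(age_days)=0
  urgent: ids {8, 25} → ROUND(AVG(age_days), 2)=47, SUM(age_days)=94, MIN(age_days)=36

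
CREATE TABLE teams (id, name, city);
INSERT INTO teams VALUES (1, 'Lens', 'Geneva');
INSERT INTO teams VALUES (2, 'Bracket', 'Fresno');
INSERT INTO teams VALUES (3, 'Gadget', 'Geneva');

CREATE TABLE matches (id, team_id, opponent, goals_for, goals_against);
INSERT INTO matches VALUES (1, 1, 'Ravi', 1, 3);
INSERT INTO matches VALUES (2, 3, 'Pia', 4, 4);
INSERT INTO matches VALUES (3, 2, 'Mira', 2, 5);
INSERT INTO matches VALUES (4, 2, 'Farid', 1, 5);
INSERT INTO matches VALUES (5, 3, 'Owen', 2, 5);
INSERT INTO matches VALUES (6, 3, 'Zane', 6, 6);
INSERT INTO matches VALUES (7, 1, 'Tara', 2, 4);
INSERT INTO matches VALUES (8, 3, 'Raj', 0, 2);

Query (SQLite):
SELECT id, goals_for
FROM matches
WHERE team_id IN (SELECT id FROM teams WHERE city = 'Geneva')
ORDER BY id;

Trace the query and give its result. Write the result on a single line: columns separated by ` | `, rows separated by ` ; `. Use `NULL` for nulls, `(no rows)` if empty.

Inner query: teams.id where city = 'Geneva'.
Outer: keep matches rows whose team_id is in that set.
Inner query → {1, 3}

1 | 1 ; 2 | 4 ; 5 | 2 ; 6 | 6 ; 7 | 2 ; 8 | 0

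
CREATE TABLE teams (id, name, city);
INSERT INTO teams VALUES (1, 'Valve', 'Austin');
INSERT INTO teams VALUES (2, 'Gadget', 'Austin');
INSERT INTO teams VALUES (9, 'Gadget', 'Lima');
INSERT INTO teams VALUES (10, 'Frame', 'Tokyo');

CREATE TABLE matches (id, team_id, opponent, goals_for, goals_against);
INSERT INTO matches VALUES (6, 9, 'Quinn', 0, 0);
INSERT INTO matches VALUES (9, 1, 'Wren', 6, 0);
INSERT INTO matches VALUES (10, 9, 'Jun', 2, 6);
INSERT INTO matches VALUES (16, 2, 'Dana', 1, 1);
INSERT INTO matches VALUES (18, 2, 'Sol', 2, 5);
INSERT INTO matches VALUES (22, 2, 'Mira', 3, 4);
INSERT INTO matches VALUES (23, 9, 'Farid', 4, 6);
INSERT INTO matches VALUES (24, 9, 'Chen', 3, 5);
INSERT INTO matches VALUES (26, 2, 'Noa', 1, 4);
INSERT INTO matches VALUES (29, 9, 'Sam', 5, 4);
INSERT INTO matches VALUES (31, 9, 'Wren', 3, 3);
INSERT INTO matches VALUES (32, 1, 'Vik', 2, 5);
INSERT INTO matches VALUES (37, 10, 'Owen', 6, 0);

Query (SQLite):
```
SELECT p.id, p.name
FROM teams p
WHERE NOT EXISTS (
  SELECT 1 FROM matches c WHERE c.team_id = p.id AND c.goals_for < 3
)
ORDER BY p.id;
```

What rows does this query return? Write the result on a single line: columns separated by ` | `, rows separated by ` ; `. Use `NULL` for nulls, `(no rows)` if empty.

For each teams row, check whether any matches with matching team_id has goals_for < 3.
Keep rows where that is false.

10 | Frame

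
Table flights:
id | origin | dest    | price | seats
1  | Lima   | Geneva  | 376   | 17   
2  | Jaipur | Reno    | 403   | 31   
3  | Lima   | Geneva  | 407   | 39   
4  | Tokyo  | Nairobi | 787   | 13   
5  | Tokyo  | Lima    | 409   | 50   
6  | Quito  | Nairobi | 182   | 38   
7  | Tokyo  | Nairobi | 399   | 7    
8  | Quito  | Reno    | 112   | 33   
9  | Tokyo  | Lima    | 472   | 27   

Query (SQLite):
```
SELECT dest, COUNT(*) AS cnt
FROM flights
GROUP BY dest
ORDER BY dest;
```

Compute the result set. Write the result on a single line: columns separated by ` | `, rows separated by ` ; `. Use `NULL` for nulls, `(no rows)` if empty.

Geneva | 2 ; Lima | 2 ; Nairobi | 3 ; Reno | 2

Partition flights by dest; compute COUNT(*) within each group.
  Geneva: ids {1, 3} → COUNT(*)=2
  Lima: ids {5, 9} → COUNT(*)=2
  Nairobi: ids {4, 6, 7} → COUNT(*)=3
  Reno: ids {2, 8} → COUNT(*)=2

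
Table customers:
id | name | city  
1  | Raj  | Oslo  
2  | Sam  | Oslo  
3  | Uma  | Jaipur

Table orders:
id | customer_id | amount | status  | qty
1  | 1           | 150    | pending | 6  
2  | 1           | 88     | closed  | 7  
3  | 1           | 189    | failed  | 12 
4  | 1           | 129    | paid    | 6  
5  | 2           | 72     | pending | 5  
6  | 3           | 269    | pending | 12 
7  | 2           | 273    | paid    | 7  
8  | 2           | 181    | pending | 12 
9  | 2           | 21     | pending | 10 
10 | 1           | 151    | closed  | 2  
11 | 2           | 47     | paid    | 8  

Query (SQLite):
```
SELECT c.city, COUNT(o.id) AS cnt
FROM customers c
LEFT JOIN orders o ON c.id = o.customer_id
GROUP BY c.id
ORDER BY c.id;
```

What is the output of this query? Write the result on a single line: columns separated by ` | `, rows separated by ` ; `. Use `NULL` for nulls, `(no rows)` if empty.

Oslo | 5 ; Oslo | 5 ; Jaipur | 1

LEFT JOIN keeps every customers row; unmatched ones get NULL for orders columns.
Group by customers.id and compute COUNT(o.id). COUNT(col) of an all-NULL group is 0.
  1: ids {1, 2, 3, 4, 10} → COUNT(o.id)=5
  2: ids {5, 7, 8, 9, 11} → COUNT(o.id)=5
  3: ids {6} → COUNT(o.id)=1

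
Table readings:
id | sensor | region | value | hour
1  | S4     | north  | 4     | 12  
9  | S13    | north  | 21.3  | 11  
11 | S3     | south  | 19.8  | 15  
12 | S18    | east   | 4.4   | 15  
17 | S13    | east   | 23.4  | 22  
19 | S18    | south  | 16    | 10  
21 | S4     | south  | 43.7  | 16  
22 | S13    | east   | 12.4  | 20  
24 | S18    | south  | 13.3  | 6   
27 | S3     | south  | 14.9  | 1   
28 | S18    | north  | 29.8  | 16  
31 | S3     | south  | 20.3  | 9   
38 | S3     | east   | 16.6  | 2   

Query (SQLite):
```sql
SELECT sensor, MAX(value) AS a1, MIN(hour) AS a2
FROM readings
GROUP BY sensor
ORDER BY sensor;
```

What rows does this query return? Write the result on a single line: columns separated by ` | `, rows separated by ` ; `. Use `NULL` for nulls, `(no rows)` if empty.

S13 | 23.4 | 11 ; S18 | 29.8 | 6 ; S3 | 20.3 | 1 ; S4 | 43.7 | 12

Group readings by sensor.
Per group compute: MAX(value), MIN(hour).
  S13: ids {9, 17, 22} → MAX(value)=23.4, MIN(hour)=11
  S18: ids {12, 19, 24, 28} → MAX(value)=29.8, MIN(hour)=6
  S3: ids {11, 27, 31, 38} → MAX(value)=20.3, MIN(hour)=1
  S4: ids {1, 21} → MAX(value)=43.7, MIN(hour)=12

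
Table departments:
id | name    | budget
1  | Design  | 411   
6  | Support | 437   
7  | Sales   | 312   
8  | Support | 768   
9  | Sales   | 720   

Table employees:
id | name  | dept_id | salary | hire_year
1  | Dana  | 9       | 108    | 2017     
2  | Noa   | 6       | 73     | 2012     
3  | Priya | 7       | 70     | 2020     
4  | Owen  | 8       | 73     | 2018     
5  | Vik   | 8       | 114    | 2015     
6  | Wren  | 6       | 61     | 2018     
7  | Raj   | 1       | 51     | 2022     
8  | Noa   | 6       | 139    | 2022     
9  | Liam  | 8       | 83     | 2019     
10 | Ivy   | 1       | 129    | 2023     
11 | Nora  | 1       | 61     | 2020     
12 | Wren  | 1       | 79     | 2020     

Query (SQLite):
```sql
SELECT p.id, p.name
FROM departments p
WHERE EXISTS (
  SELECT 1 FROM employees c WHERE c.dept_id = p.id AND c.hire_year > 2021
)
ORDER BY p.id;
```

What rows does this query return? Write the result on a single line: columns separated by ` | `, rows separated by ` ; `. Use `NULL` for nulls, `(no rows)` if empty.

1 | Design ; 6 | Support

For each departments row, check whether any employees with matching dept_id has hire_year > 2021.
Keep rows where that is true.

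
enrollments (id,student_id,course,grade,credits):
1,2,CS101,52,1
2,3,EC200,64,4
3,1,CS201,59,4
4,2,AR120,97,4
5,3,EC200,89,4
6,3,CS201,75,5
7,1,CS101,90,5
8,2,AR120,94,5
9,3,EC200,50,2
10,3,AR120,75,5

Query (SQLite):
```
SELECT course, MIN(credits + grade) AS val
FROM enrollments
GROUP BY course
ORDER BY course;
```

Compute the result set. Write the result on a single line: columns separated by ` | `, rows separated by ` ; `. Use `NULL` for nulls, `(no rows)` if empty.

For each row compute credits + grade.
Group by course; take MIN of the expression per group.
  AR120: ids {4, 8, 10} → MIN(credits + grade)=80
  CS101: ids {1, 7} → MIN(credits + grade)=53
  CS201: ids {3, 6} → MIN(credits + grade)=63
  EC200: ids {2, 5, 9} → MIN(credits + grade)=52

AR120 | 80 ; CS101 | 53 ; CS201 | 63 ; EC200 | 52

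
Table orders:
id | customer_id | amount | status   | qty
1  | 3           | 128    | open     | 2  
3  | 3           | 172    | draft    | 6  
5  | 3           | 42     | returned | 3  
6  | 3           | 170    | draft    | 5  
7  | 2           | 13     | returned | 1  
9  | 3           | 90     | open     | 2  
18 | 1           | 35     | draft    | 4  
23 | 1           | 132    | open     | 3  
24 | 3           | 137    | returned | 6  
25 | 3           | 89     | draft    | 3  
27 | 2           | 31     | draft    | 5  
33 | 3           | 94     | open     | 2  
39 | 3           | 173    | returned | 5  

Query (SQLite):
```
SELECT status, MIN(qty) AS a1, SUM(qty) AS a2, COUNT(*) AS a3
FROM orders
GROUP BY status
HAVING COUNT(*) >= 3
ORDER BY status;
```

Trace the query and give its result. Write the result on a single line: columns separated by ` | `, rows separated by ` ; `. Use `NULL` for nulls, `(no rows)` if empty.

Group orders by status.
Per group compute: MIN(qty), SUM(qty), COUNT(*).
HAVING: drop groups with fewer than 3 rows.
  draft: ids {3, 6, 18, 25, 27} → MIN(qty)=3, SUM(qty)=23, COUNT(*)=5
  open: ids {1, 9, 23, 33} → MIN(qty)=2, SUM(qty)=9, COUNT(*)=4
  returned: ids {5, 7, 24, 39} → MIN(qty)=1, SUM(qty)=15, COUNT(*)=4

draft | 3 | 23 | 5 ; open | 2 | 9 | 4 ; returned | 1 | 15 | 4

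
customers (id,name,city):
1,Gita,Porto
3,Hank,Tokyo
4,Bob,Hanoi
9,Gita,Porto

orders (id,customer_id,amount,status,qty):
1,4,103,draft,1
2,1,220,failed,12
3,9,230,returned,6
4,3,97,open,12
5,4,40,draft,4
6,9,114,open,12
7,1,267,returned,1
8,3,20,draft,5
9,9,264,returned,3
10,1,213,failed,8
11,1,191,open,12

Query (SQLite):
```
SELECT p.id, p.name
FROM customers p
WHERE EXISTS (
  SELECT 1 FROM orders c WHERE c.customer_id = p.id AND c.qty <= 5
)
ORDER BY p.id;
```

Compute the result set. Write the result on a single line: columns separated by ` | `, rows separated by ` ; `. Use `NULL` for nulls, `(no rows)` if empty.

For each customers row, check whether any orders with matching customer_id has qty <= 5.
Keep rows where that is true.

1 | Gita ; 3 | Hank ; 4 | Bob ; 9 | Gita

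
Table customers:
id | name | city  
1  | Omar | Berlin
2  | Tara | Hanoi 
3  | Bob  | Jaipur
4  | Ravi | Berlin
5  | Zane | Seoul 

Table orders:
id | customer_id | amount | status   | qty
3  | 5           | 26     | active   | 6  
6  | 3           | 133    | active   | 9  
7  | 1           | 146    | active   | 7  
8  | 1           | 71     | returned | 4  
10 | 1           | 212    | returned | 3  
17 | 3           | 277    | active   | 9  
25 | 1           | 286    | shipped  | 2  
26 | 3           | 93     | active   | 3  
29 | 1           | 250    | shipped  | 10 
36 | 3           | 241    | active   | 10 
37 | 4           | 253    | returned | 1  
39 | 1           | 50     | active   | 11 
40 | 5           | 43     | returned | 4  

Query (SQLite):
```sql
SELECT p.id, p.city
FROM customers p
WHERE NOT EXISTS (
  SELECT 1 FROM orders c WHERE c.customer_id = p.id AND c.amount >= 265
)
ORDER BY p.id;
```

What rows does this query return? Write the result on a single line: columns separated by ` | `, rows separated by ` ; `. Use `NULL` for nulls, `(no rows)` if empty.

For each customers row, check whether any orders with matching customer_id has amount >= 265.
Keep rows where that is false.

2 | Hanoi ; 4 | Berlin ; 5 | Seoul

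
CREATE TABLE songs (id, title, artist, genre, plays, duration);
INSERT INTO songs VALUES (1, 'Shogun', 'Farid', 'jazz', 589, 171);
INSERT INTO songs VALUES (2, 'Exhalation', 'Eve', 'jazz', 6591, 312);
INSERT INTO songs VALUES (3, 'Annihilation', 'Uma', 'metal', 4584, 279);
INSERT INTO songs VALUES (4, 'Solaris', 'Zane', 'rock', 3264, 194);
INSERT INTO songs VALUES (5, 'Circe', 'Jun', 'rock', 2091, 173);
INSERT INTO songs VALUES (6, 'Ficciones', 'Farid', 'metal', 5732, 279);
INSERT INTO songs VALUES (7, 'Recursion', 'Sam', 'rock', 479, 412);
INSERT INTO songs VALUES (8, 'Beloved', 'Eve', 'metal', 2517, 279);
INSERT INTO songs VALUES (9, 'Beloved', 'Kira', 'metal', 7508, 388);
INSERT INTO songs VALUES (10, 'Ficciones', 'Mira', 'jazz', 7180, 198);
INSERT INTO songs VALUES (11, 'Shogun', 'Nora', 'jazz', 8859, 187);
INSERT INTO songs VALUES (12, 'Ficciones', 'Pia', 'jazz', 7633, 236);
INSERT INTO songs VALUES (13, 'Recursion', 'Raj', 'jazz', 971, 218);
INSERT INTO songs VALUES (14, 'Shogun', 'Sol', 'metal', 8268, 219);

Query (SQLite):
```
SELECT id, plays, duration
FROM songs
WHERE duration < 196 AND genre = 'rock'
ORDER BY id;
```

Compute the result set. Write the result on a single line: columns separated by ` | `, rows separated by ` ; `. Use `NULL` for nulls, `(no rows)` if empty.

4 | 3264 | 194 ; 5 | 2091 | 173

duration < 196: ids {1, 4, 5, 11}
genre = 'rock': ids {4, 5, 7}
Combine with AND.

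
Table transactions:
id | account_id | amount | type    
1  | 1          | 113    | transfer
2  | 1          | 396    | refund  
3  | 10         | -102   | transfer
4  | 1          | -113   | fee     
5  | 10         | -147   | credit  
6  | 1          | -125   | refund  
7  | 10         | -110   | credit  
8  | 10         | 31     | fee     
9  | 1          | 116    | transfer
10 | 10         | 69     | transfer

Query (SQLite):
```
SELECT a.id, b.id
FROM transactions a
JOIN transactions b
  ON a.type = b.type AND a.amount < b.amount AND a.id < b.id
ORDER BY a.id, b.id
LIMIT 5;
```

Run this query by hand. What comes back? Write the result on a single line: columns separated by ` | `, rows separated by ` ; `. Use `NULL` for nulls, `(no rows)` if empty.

1 | 9 ; 3 | 9 ; 3 | 10 ; 4 | 8 ; 5 | 7

Pairs (a,b) with same type, a.amount < b.amount, a.id < b.id.
type groups: credit:{5,7} fee:{4,8} refund:{2,6} transfer:{1,3,9,10}
Ordered by (a.id, b.id); first 5.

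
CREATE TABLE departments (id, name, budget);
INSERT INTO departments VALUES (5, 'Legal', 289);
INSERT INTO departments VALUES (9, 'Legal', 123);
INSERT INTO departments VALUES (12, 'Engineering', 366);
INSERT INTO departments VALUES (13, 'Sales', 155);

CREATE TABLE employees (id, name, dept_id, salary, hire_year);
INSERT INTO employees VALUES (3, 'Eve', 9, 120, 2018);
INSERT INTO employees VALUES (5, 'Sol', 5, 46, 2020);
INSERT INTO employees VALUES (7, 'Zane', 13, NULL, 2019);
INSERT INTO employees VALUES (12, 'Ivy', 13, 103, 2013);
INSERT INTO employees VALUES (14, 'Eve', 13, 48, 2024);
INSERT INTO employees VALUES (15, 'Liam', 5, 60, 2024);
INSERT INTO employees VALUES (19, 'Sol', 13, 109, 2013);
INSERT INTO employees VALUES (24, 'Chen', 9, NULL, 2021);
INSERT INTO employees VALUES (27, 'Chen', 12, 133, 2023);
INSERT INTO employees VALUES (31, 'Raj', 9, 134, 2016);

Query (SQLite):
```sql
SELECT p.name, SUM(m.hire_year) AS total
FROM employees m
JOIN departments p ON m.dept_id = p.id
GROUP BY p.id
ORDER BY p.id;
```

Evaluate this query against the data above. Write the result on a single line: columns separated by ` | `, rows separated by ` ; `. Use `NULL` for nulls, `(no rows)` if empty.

Legal | 4044 ; Legal | 6055 ; Engineering | 2023 ; Sales | 8069

Join each employees row to its departments via dept_id.
Group joined rows by departments.id; compute SUM(m.hire_year) per group.
  5: ids {5, 15} → SUM(m.hire_year)=4044
  9: ids {3, 24, 31} → SUM(m.hire_year)=6055
  12: ids {27} → SUM(m.hire_year)=2023
  13: ids {7, 12, 14, 19} → SUM(m.hire_year)=8069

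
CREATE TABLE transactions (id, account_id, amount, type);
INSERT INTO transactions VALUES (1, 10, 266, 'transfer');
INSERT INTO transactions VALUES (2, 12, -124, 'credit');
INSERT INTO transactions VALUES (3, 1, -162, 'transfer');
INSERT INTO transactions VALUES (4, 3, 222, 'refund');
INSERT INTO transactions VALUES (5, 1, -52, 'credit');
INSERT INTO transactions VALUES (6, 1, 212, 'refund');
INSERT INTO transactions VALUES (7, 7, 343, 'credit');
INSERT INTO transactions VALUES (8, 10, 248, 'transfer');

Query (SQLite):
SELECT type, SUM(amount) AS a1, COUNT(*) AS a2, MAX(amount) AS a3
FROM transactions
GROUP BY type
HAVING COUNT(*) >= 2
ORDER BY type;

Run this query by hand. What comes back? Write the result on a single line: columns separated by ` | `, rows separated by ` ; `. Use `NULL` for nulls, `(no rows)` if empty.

credit | 167 | 3 | 343 ; refund | 434 | 2 | 222 ; transfer | 352 | 3 | 266

Group transactions by type.
Per group compute: SUM(amount), COUNT(*), MAX(amount).
HAVING: drop groups with fewer than 2 rows.
  credit: ids {2, 5, 7} → SUM(amount)=167, COUNT(*)=3, MAX(amount)=343
  refund: ids {4, 6} → SUM(amount)=434, COUNT(*)=2, MAX(amount)=222
  transfer: ids {1, 3, 8} → SUM(amount)=352, COUNT(*)=3, MAX(amount)=266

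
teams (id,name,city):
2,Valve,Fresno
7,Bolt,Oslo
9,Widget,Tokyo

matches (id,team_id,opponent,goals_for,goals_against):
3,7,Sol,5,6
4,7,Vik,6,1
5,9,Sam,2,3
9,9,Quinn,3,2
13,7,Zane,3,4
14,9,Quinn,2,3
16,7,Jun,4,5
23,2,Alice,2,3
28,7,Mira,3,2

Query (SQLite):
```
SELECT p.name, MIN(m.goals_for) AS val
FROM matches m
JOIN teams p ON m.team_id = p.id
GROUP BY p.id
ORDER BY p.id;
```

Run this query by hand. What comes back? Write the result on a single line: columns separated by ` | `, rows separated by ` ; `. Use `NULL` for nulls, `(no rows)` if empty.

Join each matches row to its teams via team_id.
Group joined rows by teams.id; compute MIN(m.goals_for) per group.
  2: ids {23} → MIN(m.goals_for)=2
  7: ids {3, 4, 13, 16, 28} → MIN(m.goals_for)=3
  9: ids {5, 9, 14} → MIN(m.goals_for)=2

Valve | 2 ; Bolt | 3 ; Widget | 2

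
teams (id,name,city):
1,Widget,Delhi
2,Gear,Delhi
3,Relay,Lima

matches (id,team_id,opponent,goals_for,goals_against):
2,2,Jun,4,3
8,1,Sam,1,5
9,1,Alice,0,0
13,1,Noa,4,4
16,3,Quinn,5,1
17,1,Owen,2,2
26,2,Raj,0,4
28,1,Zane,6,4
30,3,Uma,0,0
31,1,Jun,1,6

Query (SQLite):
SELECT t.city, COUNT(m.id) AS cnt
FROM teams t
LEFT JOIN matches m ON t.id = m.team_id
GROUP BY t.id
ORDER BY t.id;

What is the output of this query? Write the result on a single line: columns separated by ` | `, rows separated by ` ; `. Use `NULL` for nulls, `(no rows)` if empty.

Delhi | 6 ; Delhi | 2 ; Lima | 2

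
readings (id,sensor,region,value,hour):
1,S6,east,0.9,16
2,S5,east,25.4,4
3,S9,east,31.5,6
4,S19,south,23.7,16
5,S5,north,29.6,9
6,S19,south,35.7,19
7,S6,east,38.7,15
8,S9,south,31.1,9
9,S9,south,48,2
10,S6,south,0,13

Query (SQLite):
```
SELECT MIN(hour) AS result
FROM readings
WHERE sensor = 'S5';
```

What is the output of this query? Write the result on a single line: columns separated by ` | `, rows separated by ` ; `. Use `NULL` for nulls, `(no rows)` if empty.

4

Rows where sensor='S5' → hour values: [4, 9].
MIN of non-NULL values = 4.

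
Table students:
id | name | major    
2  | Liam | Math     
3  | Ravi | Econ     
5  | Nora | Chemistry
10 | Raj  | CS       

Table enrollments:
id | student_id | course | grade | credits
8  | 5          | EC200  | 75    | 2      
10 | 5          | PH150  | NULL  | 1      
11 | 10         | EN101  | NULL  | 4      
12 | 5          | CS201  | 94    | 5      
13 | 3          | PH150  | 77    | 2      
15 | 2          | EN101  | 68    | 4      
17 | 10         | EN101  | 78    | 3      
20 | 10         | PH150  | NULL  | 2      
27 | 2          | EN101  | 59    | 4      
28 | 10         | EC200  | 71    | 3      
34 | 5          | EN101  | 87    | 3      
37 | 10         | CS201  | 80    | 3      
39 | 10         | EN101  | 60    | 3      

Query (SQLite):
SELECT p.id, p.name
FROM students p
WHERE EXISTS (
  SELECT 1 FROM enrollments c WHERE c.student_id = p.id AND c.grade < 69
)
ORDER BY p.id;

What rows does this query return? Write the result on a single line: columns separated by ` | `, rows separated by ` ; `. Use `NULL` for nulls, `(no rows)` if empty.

For each students row, check whether any enrollments with matching student_id has grade < 69.
Keep rows where that is true.

2 | Liam ; 10 | Raj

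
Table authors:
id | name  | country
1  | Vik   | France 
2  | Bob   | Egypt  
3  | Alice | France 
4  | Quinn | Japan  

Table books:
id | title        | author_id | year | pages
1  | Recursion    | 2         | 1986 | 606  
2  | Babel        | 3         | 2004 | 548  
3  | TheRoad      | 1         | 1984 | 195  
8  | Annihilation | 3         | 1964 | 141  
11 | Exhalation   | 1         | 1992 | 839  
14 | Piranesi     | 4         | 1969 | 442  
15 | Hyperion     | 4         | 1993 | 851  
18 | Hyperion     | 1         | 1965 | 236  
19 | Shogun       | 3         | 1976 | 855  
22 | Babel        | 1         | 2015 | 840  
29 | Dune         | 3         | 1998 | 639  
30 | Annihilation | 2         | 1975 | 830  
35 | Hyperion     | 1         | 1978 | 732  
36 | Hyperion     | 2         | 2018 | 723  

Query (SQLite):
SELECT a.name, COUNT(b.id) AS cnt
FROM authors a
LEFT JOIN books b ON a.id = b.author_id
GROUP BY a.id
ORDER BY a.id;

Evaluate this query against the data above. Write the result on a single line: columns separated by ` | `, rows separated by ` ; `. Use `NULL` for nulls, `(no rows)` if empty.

LEFT JOIN keeps every authors row; unmatched ones get NULL for books columns.
Group by authors.id and compute COUNT(b.id). COUNT(col) of an all-NULL group is 0.
  1: ids {3, 11, 18, 22, 35} → COUNT(b.id)=5
  2: ids {1, 30, 36} → COUNT(b.id)=3
  3: ids {2, 8, 19, 29} → COUNT(b.id)=4
  4: ids {14, 15} → COUNT(b.id)=2

Vik | 5 ; Bob | 3 ; Alice | 4 ; Quinn | 2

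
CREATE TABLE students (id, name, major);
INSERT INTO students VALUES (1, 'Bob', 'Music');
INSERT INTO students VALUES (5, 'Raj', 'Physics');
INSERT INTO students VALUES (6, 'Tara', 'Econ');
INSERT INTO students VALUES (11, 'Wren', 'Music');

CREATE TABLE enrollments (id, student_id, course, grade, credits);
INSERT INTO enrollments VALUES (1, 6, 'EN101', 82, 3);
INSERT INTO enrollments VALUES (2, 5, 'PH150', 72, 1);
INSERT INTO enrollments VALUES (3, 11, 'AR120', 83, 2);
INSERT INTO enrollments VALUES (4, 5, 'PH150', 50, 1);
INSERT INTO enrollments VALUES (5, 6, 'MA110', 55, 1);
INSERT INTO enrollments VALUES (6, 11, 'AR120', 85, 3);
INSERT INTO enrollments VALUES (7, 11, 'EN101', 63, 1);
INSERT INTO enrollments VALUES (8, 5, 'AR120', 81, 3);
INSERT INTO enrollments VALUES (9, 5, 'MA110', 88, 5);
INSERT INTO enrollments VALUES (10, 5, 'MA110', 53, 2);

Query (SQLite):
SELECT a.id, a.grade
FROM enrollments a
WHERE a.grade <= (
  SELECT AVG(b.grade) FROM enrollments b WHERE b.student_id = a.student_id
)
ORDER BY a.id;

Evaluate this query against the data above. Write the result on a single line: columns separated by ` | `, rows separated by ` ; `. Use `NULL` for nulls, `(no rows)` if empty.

For each enrollments row a, compute AVG(grade) over rows sharing a.student_id.
Keep row a if a.grade <= that per-group AVG.
  student_id=5: AVG(grade) = 68.8
  student_id=6: AVG(grade) = 68.5
  student_id=11: AVG(grade) = 77.0

4 | 50 ; 5 | 55 ; 7 | 63 ; 10 | 53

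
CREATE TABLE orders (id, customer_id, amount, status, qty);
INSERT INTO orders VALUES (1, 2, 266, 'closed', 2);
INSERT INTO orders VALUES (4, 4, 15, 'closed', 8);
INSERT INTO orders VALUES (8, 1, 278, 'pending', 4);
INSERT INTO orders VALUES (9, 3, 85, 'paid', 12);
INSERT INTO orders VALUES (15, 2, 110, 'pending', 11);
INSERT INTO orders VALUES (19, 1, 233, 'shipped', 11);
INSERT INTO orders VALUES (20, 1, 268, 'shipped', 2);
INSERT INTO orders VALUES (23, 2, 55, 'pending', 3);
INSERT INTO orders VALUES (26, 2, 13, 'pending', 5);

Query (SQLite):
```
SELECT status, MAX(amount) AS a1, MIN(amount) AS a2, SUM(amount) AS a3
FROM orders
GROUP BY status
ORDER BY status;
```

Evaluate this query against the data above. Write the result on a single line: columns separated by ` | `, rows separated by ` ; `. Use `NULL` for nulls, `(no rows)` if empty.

closed | 266 | 15 | 281 ; paid | 85 | 85 | 85 ; pending | 278 | 13 | 456 ; shipped | 268 | 233 | 501

Group orders by status.
Per group compute: MAX(amount), MIN(amount), SUM(amount).
  closed: ids {1, 4} → MAX(amount)=266, MIN(amount)=15, SUM(amount)=281
  paid: ids {9} → MAX(amount)=85, MIN(amount)=85, SUM(amount)=85
  pending: ids {8, 15, 23, 26} → MAX(amount)=278, MIN(amount)=13, SUM(amount)=456
  shipped: ids {19, 20} → MAX(amount)=268, MIN(amount)=233, SUM(amount)=501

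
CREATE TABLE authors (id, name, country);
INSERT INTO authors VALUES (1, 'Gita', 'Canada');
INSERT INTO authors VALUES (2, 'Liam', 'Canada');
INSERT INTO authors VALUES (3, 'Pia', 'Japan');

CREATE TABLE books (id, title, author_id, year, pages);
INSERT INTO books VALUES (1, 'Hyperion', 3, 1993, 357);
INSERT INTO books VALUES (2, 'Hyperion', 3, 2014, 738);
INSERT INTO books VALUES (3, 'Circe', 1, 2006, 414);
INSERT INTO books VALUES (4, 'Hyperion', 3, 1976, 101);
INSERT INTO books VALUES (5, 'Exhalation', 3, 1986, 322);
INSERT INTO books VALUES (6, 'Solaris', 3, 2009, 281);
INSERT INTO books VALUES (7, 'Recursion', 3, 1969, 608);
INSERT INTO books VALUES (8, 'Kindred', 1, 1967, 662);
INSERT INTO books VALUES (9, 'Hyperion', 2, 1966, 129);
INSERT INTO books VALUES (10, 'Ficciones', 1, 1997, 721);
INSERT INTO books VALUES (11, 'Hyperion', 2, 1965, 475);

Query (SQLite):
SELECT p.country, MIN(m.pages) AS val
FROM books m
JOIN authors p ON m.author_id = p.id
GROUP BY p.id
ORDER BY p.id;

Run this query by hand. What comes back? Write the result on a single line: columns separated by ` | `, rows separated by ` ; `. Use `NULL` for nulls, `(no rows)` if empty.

Canada | 414 ; Canada | 129 ; Japan | 101

Join each books row to its authors via author_id.
Group joined rows by authors.id; compute MIN(m.pages) per group.
  1: ids {3, 8, 10} → MIN(m.pages)=414
  2: ids {9, 11} → MIN(m.pages)=129
  3: ids {1, 2, 4, 5, 6, 7} → MIN(m.pages)=101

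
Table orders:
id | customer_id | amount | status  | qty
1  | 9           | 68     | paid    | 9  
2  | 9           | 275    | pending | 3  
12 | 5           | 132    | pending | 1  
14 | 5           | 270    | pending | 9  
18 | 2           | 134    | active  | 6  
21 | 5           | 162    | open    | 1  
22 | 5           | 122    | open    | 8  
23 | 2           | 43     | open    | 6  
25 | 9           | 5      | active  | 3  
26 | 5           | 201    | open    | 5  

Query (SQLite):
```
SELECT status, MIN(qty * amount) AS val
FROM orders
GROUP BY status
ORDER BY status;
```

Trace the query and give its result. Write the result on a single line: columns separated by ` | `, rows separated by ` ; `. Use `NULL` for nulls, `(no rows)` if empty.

For each row compute qty * amount.
Group by status; take MIN of the expression per group.
  active: ids {18, 25} → MIN(qty * amount)=15
  open: ids {21, 22, 23, 26} → MIN(qty * amount)=162
  paid: ids {1} → MIN(qty * amount)=612
  pending: ids {2, 12, 14} → MIN(qty * amount)=132

active | 15 ; open | 162 ; paid | 612 ; pending | 132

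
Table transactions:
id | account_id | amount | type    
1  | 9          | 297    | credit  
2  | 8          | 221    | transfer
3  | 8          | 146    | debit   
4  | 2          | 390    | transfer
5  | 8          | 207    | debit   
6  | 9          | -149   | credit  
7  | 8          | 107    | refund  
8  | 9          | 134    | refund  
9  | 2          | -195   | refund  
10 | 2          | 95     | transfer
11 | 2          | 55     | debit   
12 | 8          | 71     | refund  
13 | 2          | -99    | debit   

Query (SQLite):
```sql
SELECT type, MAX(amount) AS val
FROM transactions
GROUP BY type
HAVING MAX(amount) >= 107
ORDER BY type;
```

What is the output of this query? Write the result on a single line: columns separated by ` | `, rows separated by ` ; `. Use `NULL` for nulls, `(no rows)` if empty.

Partition transactions by type; compute MAX(amount) within each group.
HAVING: keep groups where MAX(amount) >= 107.
  credit: ids {1, 6} → MAX(amount)=297
  debit: ids {3, 5, 11, 13} → MAX(amount)=207
  refund: ids {7, 8, 9, 12} → MAX(amount)=134
  transfer: ids {2, 4, 10} → MAX(amount)=390

credit | 297 ; debit | 207 ; refund | 134 ; transfer | 390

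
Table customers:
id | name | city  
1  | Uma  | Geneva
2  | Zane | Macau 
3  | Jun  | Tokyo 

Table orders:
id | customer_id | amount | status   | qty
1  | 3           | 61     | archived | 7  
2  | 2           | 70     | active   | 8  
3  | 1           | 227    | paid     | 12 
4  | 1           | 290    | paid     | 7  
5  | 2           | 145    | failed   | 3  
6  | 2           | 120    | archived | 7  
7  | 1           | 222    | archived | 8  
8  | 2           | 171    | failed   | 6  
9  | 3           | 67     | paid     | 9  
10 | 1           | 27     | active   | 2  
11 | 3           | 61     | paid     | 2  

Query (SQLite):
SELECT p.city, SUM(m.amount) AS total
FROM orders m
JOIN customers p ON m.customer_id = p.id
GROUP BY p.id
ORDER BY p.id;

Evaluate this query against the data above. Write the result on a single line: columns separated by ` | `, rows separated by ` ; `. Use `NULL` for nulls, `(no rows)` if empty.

Geneva | 766 ; Macau | 506 ; Tokyo | 189

Join each orders row to its customers via customer_id.
Group joined rows by customers.id; compute SUM(m.amount) per group.
  1: ids {3, 4, 7, 10} → SUM(m.amount)=766
  2: ids {2, 5, 6, 8} → SUM(m.amount)=506
  3: ids {1, 9, 11} → SUM(m.amount)=189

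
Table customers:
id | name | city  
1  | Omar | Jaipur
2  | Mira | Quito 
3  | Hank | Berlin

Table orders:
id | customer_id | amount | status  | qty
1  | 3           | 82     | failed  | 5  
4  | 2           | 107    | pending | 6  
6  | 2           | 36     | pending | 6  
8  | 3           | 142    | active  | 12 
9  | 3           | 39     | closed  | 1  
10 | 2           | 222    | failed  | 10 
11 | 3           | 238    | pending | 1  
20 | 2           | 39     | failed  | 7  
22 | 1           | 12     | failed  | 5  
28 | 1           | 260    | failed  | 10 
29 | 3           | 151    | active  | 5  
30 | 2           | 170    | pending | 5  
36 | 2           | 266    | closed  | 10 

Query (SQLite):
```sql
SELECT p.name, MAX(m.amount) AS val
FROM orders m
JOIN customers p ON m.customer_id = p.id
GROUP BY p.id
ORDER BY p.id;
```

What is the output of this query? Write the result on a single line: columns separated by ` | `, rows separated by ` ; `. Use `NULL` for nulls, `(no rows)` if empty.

Join each orders row to its customers via customer_id.
Group joined rows by customers.id; compute MAX(m.amount) per group.
  1: ids {22, 28} → MAX(m.amount)=260
  2: ids {4, 6, 10, 20, 30, 36} → MAX(m.amount)=266
  3: ids {1, 8, 9, 11, 29} → MAX(m.amount)=238

Omar | 260 ; Mira | 266 ; Hank | 238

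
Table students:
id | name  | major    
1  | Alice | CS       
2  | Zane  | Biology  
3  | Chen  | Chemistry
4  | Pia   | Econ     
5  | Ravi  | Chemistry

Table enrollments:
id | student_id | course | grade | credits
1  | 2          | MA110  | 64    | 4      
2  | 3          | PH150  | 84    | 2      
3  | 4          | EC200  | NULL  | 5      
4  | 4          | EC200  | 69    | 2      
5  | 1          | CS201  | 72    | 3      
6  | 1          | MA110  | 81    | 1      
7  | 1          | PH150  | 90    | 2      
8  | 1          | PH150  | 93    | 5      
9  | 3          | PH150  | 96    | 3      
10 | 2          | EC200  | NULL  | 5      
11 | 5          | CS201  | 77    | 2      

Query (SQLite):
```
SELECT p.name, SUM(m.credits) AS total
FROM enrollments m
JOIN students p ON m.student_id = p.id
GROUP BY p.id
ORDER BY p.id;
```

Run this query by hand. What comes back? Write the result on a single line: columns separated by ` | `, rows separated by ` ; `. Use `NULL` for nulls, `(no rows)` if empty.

Alice | 11 ; Zane | 9 ; Chen | 5 ; Pia | 7 ; Ravi | 2

Join each enrollments row to its students via student_id.
Group joined rows by students.id; compute SUM(m.credits) per group.
  1: ids {5, 6, 7, 8} → SUM(m.credits)=11
  2: ids {1, 10} → SUM(m.credits)=9
  3: ids {2, 9} → SUM(m.credits)=5
  4: ids {3, 4} → SUM(m.credits)=7
  5: ids {11} → SUM(m.credits)=2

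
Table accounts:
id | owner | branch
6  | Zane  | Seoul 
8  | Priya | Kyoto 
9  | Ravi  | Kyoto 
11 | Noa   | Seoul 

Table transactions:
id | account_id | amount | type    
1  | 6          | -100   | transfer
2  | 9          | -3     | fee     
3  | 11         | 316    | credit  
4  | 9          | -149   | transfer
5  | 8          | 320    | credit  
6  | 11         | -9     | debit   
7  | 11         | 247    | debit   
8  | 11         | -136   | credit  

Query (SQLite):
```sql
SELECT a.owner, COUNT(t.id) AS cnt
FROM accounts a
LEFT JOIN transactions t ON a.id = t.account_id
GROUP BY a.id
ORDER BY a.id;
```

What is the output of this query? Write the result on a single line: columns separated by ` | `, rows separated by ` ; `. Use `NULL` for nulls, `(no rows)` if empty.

Zane | 1 ; Priya | 1 ; Ravi | 2 ; Noa | 4

LEFT JOIN keeps every accounts row; unmatched ones get NULL for transactions columns.
Group by accounts.id and compute COUNT(t.id). COUNT(col) of an all-NULL group is 0.
  6: ids {1} → COUNT(t.id)=1
  8: ids {5} → COUNT(t.id)=1
  9: ids {2, 4} → COUNT(t.id)=2
  11: ids {3, 6, 7, 8} → COUNT(t.id)=4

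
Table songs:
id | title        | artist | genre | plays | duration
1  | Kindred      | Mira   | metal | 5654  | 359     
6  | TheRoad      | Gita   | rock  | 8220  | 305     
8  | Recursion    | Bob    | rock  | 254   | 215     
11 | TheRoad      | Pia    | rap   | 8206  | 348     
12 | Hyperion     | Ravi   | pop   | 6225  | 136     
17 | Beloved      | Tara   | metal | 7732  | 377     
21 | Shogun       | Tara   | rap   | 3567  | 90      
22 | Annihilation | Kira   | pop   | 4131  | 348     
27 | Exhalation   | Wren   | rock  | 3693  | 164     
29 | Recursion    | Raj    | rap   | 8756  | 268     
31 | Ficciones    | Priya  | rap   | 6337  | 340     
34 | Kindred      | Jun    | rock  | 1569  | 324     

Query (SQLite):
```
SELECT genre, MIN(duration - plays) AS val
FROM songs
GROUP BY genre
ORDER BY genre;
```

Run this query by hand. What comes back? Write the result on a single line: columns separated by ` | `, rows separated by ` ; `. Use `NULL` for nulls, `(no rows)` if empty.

For each row compute duration - plays.
Group by genre; take MIN of the expression per group.
  metal: ids {1, 17} → MIN(duration - plays)=-7355
  pop: ids {12, 22} → MIN(duration - plays)=-6089
  rap: ids {11, 21, 29, 31} → MIN(duration - plays)=-8488
  rock: ids {6, 8, 27, 34} → MIN(duration - plays)=-7915

metal | -7355 ; pop | -6089 ; rap | -8488 ; rock | -7915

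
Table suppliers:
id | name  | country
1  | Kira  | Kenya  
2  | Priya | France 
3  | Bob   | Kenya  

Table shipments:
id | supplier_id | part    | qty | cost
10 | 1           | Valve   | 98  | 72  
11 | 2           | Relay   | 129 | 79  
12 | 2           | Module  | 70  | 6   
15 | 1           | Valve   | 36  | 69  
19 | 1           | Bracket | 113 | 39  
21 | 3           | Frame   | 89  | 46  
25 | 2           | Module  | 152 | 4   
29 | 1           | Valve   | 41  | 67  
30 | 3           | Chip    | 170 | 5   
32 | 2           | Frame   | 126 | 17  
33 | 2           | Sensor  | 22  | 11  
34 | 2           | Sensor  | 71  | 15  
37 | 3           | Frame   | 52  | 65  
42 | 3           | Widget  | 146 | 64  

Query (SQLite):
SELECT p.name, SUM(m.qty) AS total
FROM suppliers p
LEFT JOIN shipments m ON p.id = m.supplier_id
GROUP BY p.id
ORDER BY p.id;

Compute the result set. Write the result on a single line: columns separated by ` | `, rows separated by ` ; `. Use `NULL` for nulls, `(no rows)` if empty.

Kira | 288 ; Priya | 570 ; Bob | 457

LEFT JOIN keeps every suppliers row; unmatched ones get NULL for shipments columns.
Group by suppliers.id and compute SUM(m.qty). SUM over an all-NULL group is NULL.
  1: ids {10, 15, 19, 29} → SUM(m.qty)=288
  2: ids {11, 12, 25, 32, 33, 34} → SUM(m.qty)=570
  3: ids {21, 30, 37, 42} → SUM(m.qty)=457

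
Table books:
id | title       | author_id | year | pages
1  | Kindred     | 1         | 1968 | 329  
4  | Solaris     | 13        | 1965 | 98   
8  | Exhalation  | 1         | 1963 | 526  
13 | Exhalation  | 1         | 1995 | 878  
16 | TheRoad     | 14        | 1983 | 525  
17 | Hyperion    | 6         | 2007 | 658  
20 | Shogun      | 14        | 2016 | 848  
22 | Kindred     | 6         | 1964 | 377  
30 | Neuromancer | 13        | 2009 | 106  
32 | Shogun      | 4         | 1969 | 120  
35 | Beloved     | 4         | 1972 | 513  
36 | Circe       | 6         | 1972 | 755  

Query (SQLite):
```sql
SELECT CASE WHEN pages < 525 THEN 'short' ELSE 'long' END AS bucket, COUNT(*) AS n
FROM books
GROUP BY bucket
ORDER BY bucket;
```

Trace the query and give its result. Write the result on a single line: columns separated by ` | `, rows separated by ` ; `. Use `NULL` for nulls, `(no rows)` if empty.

Bucket rows by pages < 525 → 'short' else 'long'; count each bucket.

long | 6 ; short | 6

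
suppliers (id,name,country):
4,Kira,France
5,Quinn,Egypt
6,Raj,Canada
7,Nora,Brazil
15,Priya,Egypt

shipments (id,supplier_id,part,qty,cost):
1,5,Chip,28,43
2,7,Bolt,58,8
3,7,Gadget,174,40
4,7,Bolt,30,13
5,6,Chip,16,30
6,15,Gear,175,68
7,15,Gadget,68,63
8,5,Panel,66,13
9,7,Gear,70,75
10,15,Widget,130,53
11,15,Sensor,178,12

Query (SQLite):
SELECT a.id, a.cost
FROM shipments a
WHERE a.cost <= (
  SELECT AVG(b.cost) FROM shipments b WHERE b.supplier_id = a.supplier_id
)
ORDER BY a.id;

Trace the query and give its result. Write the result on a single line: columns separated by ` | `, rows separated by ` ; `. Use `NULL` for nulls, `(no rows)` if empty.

For each shipments row a, compute AVG(cost) over rows sharing a.supplier_id.
Keep row a if a.cost <= that per-group AVG.
  supplier_id=5: AVG(cost) = 28.0
  supplier_id=6: AVG(cost) = 30.0
  supplier_id=7: AVG(cost) = 34.0
  supplier_id=15: AVG(cost) = 49.0

2 | 8 ; 4 | 13 ; 5 | 30 ; 8 | 13 ; 11 | 12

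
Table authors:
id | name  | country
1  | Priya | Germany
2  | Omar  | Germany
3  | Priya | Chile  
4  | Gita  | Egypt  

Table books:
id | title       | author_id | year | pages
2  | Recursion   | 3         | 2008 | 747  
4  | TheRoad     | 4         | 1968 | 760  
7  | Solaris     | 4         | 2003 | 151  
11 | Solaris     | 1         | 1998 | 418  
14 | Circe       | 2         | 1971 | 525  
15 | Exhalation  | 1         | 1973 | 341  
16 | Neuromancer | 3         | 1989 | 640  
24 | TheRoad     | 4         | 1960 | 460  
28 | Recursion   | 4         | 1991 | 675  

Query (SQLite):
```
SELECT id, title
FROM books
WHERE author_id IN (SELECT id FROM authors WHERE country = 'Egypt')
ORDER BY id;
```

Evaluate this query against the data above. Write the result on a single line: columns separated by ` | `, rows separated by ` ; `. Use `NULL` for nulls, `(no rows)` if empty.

Inner query: authors.id where country = 'Egypt'.
Outer: keep books rows whose author_id is in that set.
Inner query → {4}

4 | TheRoad ; 7 | Solaris ; 24 | TheRoad ; 28 | Recursion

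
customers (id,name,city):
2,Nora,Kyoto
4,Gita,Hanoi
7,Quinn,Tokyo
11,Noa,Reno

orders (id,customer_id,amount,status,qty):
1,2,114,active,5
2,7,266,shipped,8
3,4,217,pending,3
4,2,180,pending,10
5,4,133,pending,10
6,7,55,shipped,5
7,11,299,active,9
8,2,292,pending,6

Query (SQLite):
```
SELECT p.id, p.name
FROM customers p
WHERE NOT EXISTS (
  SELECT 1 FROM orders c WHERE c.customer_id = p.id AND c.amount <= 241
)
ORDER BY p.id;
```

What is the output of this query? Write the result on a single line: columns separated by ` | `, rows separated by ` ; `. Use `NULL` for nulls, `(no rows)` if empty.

11 | Noa

For each customers row, check whether any orders with matching customer_id has amount <= 241.
Keep rows where that is false.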